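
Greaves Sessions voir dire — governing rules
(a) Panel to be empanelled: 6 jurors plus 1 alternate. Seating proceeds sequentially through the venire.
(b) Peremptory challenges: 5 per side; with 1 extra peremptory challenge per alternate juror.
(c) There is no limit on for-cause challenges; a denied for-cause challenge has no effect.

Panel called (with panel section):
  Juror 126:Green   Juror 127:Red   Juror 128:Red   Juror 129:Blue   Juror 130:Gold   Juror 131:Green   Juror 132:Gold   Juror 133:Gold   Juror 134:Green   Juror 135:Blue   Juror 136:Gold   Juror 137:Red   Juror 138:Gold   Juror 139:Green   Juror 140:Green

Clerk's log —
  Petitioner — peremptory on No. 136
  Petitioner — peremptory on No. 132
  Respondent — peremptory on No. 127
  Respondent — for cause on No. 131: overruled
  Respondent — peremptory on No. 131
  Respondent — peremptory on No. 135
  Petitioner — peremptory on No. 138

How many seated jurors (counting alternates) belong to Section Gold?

2

Removed: #127, #131, #132, #135, #136, #138.
Seated (7 incl. alternates): #126, #128, #129, #130, #133, #134, #137.
Of those, in Section Gold: #130, #133 → 2.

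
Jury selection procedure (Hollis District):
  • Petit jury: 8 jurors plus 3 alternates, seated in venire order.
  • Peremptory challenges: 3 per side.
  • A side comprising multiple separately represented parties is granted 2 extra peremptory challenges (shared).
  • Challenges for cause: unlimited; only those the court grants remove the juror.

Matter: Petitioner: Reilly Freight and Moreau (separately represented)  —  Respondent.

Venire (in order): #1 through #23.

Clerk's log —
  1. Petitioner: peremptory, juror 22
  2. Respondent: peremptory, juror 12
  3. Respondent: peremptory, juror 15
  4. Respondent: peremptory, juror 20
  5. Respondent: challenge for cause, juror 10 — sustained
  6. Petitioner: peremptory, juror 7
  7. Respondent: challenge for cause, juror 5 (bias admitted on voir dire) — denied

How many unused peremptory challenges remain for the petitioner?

Petitioner allotment: 3 base + 2 multi-party = 5.
Petitioner peremptories used: #22, #7 — 2.
Remaining: 5 − 2 = 3.

3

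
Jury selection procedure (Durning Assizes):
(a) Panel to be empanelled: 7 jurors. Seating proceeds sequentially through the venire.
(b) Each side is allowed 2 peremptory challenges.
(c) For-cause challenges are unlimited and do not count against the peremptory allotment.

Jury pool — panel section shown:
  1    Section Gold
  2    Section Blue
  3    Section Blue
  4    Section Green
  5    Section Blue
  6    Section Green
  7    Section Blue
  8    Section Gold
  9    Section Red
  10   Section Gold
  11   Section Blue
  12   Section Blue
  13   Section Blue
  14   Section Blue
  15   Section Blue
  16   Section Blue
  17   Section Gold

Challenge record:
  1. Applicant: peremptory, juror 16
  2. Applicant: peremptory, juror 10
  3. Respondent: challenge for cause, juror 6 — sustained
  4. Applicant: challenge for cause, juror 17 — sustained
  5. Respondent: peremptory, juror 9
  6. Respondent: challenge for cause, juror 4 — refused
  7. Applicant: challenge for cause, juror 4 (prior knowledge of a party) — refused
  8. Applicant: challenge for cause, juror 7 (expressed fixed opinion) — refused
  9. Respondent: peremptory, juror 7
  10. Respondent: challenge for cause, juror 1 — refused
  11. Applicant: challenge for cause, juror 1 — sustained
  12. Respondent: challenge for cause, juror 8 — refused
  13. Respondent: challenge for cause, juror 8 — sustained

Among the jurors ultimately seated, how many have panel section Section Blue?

Removed: #1, #6, #7, #8, #9, #10, #16, #17.
Seated jurors 1–7: #2, #3, #4, #5, #11, #12, #13.
Of those, in Section Blue: #2, #3, #5, #11, #12, #13 → 6.

6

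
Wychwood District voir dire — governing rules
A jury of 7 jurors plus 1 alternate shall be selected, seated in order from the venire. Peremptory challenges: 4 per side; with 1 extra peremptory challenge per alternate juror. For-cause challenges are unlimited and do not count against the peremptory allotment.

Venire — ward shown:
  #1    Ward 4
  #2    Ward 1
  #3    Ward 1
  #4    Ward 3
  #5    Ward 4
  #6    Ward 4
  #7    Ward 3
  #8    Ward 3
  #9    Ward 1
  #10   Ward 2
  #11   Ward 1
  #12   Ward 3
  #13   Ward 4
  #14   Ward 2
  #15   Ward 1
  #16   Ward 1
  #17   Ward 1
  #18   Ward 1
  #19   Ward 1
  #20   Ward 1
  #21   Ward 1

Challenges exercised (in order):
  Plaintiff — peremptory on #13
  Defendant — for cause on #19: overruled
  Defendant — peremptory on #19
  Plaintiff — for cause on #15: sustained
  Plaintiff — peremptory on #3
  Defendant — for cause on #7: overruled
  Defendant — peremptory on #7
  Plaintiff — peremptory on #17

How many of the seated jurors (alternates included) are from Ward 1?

Removed: #3, #7, #13, #15, #17, #19.
Seated (8 incl. alternates): #1, #2, #4, #5, #6, #8, #9, #10.
Of those, in Ward 1: #2, #9 → 2.

2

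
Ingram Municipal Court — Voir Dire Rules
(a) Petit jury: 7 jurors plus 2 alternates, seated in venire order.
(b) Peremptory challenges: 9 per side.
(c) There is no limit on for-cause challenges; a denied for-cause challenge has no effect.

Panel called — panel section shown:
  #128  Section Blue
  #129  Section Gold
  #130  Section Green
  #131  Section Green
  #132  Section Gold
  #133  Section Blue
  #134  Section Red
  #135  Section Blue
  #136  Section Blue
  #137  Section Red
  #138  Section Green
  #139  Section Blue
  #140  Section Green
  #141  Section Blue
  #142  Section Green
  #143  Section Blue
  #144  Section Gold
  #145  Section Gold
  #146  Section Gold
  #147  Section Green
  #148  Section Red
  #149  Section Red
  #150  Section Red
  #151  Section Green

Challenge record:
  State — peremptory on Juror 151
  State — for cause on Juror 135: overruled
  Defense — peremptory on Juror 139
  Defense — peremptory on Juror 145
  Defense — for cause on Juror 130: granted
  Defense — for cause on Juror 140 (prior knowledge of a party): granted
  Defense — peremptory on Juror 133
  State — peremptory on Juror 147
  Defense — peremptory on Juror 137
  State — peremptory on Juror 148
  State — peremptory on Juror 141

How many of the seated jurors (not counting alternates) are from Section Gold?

Removed: #130, #133, #137, #139, #140, #141, #145, #147, #148, #151.
Seated jurors 1–7: #128, #129, #131, #132, #134, #135, #136 (alternates #138, #142 not counted).
Of those, in Section Gold: #129, #132 → 2.

2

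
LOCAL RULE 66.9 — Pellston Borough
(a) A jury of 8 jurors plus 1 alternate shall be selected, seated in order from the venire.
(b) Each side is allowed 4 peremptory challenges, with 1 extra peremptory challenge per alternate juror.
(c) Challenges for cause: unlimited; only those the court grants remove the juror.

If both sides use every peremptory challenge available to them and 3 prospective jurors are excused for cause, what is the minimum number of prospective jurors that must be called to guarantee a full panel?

Seats to fill: 8 + 1 alternates = 9.
Peremptories: 4 + 1×1 = 5 per side × 2 sides = 10.
For-cause removals: 3.
Minimum venire: 9 + 10 + 3 = 22.

22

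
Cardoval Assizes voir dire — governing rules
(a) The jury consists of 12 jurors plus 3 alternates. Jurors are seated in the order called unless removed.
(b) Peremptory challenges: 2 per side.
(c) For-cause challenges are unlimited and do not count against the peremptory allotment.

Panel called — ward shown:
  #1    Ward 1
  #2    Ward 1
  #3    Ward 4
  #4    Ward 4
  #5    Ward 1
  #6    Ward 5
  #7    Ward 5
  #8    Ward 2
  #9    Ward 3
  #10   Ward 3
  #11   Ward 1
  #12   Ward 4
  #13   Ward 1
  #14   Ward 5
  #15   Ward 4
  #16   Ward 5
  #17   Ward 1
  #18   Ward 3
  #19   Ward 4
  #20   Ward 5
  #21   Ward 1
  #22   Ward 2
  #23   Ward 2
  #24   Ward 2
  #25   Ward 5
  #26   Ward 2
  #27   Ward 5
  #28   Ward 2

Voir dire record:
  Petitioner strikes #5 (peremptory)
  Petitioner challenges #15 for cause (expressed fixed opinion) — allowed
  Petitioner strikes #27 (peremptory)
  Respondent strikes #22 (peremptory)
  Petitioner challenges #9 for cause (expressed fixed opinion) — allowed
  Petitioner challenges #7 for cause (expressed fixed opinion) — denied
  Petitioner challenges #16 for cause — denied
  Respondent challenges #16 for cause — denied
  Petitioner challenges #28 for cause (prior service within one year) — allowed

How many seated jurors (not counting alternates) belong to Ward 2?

Removed: #5, #9, #15, #22, #27, #28.
Seated jurors 1–12: #1, #2, #3, #4, #6, #7, #8, #10, #11, #12, #13, #14 (alternates #16, #17, #18 not counted).
Of those, in Ward 2: #8 → 1.

1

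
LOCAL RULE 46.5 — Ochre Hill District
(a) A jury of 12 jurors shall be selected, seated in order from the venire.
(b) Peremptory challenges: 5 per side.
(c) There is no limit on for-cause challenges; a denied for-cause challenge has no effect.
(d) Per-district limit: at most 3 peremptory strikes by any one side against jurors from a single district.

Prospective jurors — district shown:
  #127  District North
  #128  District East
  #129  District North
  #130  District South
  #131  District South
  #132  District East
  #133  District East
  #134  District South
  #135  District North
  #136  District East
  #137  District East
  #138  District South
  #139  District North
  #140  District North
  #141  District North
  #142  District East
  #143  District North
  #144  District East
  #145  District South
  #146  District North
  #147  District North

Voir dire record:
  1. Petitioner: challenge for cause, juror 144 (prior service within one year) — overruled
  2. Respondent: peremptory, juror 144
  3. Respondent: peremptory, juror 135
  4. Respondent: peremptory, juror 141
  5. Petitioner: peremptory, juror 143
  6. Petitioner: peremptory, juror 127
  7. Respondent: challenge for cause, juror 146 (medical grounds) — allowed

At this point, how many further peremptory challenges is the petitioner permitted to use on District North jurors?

1

Petitioner peremptories so far: #143, #127 — 2 of 5 used, 3 left overall.
Against District North: #143, #127 — 2 used; per-district cap 3 leaves 1.
Binding limit: min(3, 1) = 1.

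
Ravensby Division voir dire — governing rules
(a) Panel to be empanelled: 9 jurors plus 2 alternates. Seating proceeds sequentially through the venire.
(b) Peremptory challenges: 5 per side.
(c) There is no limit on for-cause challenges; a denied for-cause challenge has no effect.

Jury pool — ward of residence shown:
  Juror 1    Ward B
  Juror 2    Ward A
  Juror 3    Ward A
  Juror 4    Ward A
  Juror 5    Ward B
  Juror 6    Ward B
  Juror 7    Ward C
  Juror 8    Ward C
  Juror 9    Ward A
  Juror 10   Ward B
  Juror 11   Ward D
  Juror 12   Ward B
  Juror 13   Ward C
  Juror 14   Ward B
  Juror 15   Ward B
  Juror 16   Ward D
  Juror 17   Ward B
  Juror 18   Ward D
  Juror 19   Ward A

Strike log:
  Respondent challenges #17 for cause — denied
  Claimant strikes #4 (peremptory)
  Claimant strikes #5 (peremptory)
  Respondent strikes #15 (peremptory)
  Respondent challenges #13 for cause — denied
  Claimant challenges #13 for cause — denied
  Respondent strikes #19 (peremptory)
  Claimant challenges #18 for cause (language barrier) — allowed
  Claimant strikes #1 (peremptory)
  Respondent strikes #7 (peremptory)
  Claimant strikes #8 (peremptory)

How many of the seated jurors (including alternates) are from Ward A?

3

Removed: #1, #4, #5, #7, #8, #15, #18, #19.
Seated (11 incl. alternates): #2, #3, #6, #9, #10, #11, #12, #13, #14, #16, #17.
Of those, in Ward A: #2, #3, #9 → 3.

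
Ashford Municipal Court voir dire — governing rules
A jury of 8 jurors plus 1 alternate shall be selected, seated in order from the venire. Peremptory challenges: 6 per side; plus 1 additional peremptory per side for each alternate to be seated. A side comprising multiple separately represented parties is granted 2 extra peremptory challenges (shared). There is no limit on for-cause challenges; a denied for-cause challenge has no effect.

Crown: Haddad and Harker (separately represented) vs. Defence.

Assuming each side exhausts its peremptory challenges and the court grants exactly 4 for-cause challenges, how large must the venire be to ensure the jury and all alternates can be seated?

Seats to fill: 8 + 1 alternates = 9.
Peremptories — Crown: 6 + 1×1 + 2 = 9; Defence: 6 + 1×1 = 7; total 16.
For-cause removals: 4.
Minimum venire: 9 + 16 + 4 = 29.

29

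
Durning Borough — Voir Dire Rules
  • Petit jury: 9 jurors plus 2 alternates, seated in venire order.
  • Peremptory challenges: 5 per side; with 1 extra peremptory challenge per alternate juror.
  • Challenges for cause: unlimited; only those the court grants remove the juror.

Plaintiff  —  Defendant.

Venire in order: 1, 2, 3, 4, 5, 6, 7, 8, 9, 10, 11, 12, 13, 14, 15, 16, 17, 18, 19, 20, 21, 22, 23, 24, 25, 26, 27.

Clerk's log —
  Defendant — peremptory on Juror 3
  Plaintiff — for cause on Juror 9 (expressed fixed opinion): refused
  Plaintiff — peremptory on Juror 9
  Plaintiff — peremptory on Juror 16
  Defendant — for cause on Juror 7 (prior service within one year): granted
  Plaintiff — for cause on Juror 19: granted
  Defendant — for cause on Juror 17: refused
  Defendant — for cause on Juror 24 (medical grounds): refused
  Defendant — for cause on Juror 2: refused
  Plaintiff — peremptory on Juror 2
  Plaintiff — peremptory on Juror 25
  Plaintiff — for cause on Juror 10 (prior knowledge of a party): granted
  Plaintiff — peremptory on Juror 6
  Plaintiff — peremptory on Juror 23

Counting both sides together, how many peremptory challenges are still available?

Plaintiff allotment: 5 base + 1 × 2 alternates = 7. Defendant allotment: 5 base + 1 × 2 alternates = 7.
Plaintiff peremptories used: #9, #16, #2, #25, #6, #23 — 6 (for-cause on #9, #19, #10 don't count).
Defendant peremptories used: #3 — 1 (for-cause on #7, #17, #24, #2 don't count).
Remaining: (7 − 6) + (7 − 1) = 7.

7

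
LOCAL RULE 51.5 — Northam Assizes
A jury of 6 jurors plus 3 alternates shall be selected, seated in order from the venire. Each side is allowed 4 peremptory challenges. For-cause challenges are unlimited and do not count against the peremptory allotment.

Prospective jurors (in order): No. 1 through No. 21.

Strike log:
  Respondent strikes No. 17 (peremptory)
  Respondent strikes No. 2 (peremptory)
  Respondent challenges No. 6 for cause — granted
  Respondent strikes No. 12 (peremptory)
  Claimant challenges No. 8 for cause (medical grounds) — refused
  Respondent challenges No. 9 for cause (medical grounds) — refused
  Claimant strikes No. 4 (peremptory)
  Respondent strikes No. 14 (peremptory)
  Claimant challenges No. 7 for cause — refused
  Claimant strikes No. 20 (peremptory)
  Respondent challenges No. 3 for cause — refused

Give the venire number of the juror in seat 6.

Removed: #2, #4, #6, #12, #14, #17, #20. (#3, #7, #8, #9 stay — for-cause denied.)
Seating in order: seats 1–6 → #1, #3, #5, #7, #8, #9; alternates → #10, #11, #13.
So seat 6 is #9.

9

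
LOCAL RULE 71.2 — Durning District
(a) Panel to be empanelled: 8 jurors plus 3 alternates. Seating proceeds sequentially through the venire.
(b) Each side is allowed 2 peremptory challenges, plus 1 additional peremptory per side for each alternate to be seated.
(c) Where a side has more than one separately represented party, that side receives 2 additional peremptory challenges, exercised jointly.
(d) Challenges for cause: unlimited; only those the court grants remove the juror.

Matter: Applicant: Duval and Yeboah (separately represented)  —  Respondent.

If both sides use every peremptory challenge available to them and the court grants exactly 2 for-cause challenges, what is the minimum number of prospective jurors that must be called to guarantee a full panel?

25

Seats to fill: 8 + 3 alternates = 11.
Peremptories — Applicant: 2 + 1×3 + 2 = 7; Respondent: 2 + 1×3 = 5; total 12.
For-cause removals: 2.
Minimum venire: 11 + 12 + 2 = 25.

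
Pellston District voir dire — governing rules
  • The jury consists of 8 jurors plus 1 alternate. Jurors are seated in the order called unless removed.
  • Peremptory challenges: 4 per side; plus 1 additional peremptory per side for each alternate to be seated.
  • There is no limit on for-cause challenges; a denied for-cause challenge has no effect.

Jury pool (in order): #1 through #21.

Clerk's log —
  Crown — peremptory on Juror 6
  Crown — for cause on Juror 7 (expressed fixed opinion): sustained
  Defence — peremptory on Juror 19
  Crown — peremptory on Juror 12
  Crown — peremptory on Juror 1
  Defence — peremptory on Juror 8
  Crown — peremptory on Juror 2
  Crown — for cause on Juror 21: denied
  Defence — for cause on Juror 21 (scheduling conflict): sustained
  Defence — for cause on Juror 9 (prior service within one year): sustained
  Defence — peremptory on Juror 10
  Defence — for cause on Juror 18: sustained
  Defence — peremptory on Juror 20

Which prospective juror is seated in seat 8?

Removed: #1, #2, #6, #7, #8, #9, #10, #12, #18, #19, #20, #21.
Seating in order: seats 1–8 → #3, #4, #5, #11, #13, #14, #15, #16; alternates → #17.
So seat 8 is #16.

16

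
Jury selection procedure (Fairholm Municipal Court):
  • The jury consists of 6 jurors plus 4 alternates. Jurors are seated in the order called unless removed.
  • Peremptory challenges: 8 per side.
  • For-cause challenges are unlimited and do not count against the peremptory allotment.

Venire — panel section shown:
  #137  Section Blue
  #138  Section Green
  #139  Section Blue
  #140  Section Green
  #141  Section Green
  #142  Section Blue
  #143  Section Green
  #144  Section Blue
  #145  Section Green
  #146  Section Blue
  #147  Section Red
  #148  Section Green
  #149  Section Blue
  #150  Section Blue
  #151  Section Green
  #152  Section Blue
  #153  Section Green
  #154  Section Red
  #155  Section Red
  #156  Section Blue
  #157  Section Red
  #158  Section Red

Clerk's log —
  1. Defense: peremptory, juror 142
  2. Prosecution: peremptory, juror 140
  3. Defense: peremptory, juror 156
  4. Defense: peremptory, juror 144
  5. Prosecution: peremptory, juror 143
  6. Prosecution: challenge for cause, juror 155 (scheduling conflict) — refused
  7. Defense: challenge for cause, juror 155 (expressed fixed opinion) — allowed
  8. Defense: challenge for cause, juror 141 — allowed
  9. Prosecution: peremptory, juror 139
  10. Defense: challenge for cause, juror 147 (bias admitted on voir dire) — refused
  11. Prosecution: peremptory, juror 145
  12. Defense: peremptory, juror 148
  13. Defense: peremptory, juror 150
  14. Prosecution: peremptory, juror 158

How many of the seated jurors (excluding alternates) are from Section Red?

Removed: #139, #140, #141, #142, #143, #144, #145, #148, #150, #155, #156, #158.
Seated jurors 1–6: #137, #138, #146, #147, #149, #151 (alternates #152, #153, #154, #157 not counted).
Of those, in Section Red: #147 → 1.

1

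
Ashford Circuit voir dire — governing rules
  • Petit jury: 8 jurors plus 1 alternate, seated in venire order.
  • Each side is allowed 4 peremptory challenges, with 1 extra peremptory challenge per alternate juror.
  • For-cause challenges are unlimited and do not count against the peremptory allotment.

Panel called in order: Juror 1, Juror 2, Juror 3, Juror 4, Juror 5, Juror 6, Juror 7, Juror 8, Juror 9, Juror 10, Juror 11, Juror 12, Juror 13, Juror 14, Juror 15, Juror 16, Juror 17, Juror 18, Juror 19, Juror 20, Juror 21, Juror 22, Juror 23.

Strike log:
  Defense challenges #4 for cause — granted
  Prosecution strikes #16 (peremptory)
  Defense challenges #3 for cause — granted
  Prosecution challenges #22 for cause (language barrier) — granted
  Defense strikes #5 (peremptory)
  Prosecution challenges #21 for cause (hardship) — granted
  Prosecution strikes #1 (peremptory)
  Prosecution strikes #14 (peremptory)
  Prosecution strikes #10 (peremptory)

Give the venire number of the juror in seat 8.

13

Removed: #1, #3, #4, #5, #10, #14, #16, #21, #22.
Seating in order: seats 1–8 → #2, #6, #7, #8, #9, #11, #12, #13; alternates → #15.
So seat 8 is #13.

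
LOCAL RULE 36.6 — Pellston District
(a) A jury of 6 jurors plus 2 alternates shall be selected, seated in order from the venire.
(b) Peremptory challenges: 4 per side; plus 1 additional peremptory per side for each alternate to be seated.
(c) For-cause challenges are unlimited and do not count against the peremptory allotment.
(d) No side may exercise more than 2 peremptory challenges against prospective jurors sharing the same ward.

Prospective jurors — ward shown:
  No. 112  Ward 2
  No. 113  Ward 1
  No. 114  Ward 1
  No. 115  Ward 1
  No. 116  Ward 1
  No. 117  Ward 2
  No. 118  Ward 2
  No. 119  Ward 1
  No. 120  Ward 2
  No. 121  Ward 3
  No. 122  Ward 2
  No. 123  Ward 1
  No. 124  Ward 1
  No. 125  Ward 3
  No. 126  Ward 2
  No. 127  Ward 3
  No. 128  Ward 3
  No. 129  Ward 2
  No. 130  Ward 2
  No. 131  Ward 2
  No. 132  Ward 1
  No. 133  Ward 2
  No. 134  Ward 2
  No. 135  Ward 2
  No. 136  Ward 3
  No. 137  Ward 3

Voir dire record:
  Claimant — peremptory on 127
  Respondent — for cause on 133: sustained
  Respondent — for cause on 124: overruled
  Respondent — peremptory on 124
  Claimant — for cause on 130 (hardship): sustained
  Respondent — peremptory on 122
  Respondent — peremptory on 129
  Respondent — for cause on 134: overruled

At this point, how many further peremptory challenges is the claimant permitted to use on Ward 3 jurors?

1

Claimant peremptories so far: #127 — 1 of 6 used, 5 left overall.
Against Ward 3: #127 — 1 used; per-ward cap 2 leaves 1.
Binding limit: min(5, 1) = 1.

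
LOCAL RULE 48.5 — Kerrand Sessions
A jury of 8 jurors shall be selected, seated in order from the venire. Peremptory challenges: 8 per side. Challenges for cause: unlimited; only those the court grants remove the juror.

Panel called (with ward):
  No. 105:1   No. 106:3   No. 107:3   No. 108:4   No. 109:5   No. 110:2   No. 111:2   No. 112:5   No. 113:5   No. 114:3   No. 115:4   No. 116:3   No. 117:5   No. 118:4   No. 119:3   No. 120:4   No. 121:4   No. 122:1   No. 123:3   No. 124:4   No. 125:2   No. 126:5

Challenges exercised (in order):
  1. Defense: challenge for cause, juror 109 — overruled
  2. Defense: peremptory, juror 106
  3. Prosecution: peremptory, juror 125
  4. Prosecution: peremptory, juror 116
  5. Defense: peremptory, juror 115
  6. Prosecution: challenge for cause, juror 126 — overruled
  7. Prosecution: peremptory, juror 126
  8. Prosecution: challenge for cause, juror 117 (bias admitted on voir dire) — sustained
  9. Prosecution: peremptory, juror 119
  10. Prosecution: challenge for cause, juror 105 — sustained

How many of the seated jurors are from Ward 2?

Removed: #105, #106, #115, #116, #117, #119, #125, #126.
Seated jurors 1–8: #107, #108, #109, #110, #111, #112, #113, #114.
Of those, in Ward 2: #110, #111 → 2.

2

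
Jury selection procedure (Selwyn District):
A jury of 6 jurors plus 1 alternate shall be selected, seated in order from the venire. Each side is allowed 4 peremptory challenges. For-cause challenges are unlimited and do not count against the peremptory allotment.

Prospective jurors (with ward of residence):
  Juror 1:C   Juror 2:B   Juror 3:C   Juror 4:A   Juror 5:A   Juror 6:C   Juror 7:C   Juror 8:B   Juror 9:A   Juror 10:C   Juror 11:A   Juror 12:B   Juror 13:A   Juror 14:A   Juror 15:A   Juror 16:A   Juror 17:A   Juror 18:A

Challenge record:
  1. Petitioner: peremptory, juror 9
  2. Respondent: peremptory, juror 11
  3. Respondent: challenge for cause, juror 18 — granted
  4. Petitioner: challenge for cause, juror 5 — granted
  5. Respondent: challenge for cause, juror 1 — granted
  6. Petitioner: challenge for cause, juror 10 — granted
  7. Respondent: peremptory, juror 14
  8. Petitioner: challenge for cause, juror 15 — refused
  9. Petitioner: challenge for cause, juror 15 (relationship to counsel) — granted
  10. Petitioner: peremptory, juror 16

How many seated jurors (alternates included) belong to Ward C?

3

Removed: #1, #5, #9, #10, #11, #14, #15, #16, #18.
Seated (7 incl. alternates): #2, #3, #4, #6, #7, #8, #12.
Of those, in Ward C: #3, #6, #7 → 3.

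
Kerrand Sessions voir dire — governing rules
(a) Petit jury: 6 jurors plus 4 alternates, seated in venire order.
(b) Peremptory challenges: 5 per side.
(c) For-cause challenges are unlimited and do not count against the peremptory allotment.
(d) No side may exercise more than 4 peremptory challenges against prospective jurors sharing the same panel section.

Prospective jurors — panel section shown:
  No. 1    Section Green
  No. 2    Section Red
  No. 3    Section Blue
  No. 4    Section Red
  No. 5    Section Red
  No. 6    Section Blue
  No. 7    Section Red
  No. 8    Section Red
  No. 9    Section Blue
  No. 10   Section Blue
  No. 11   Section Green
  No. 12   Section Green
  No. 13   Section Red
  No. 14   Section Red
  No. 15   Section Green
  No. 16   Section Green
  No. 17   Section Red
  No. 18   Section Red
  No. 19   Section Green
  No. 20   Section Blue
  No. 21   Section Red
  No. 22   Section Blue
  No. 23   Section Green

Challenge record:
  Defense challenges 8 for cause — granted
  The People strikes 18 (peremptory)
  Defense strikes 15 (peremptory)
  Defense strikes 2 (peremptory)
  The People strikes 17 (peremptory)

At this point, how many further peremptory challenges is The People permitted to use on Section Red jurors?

The People peremptories so far: #18, #17 — 2 of 5 used, 3 left overall.
Against Section Red: #18, #17 — 2 used; per-section cap 4 leaves 2.
Binding limit: min(3, 2) = 2.

2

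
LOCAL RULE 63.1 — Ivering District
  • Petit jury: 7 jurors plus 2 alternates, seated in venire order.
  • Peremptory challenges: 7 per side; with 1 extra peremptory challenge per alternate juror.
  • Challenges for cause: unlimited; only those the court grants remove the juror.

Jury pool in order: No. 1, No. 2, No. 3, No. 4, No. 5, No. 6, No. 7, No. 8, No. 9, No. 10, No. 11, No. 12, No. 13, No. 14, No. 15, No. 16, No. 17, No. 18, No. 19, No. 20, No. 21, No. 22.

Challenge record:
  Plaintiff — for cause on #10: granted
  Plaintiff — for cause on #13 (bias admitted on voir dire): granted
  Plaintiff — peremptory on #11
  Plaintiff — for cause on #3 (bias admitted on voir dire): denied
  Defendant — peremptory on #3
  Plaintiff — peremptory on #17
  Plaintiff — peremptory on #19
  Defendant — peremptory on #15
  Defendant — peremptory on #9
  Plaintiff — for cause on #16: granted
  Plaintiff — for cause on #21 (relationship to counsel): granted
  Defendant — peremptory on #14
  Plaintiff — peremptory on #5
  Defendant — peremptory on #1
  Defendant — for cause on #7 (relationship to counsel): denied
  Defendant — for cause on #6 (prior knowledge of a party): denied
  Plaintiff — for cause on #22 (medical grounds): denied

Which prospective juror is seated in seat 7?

Removed: #1, #3, #5, #9, #10, #11, #13, #14, #15, #16, #17, #19, #21. (#6, #7, #22 stay — for-cause denied.)
Seating in order: seats 1–7 → #2, #4, #6, #7, #8, #12, #18; alternates → #20, #22.
So seat 7 is #18.

18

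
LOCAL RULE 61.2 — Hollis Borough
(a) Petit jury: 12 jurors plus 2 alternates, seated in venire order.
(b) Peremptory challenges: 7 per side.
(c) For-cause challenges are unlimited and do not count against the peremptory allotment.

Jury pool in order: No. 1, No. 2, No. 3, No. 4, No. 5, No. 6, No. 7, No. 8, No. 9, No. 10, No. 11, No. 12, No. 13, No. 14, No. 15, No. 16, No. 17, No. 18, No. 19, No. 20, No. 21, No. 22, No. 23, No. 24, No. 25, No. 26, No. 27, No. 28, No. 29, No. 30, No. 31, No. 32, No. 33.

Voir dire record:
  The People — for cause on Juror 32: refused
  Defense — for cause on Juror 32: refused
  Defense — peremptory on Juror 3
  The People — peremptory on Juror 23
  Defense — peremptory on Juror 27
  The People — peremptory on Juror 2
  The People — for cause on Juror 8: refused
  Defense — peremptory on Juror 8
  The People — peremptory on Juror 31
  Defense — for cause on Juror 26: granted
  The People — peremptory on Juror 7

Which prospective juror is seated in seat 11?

15

Removed: #2, #3, #7, #8, #23, #26, #27, #31. (#32 stays — for-cause denied.)
Seating in order: seats 1–12 → #1, #4, #5, #6, #9, #10, #11, #12, #13, #14, #15, #16; alternates → #17, #18.
So seat 11 is #15.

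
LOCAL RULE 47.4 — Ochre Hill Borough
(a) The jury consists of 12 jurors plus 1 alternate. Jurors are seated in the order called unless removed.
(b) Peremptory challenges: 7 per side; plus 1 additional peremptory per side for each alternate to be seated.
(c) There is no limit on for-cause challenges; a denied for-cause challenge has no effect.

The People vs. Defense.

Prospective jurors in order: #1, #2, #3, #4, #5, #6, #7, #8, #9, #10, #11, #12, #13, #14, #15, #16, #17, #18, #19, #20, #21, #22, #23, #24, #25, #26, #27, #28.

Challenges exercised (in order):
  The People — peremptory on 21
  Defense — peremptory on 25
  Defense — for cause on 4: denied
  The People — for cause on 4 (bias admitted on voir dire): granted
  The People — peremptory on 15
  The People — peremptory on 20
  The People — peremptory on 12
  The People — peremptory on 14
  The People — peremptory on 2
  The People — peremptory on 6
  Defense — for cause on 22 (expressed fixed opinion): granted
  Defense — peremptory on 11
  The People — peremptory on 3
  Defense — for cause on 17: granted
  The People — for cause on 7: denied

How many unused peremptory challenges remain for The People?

The People allotment: 7 base + 1 × 1 alternate = 8.
The People peremptories used: #21, #15, #20, #12, #14, #2, #6, #3 — 8 (for-cause on #4, #7 don't count).
Remaining: 8 − 8 = 0.

0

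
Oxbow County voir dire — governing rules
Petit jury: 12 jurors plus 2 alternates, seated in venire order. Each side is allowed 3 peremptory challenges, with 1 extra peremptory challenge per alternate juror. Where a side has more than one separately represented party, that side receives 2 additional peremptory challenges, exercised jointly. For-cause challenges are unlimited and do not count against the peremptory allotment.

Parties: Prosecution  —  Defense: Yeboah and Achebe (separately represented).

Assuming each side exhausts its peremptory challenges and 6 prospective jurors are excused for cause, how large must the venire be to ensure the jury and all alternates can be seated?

Seats to fill: 12 + 2 alternates = 14.
Peremptories — Prosecution: 3 + 1×2 = 5; Defense: 3 + 1×2 + 2 = 7; total 12.
For-cause removals: 6.
Minimum venire: 14 + 12 + 6 = 32.

32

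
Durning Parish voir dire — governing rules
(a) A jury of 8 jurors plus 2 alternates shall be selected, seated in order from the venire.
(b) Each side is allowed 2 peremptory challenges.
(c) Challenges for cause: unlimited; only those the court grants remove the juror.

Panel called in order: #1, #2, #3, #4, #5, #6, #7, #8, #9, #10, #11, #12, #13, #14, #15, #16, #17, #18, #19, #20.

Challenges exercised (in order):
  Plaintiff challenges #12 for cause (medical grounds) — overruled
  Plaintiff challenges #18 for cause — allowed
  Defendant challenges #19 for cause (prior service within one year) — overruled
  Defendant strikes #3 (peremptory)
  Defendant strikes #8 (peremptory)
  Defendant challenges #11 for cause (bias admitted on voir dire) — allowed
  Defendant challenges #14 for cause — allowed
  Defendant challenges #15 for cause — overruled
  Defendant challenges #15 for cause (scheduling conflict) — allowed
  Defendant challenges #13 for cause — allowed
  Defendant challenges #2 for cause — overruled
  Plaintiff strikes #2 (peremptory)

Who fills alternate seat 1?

16

Removed: #2, #3, #8, #11, #13, #14, #15, #18. (#12, #19 stay — for-cause denied.)
Seating in order: seats 1–8 → #1, #4, #5, #6, #7, #9, #10, #12; alternates → #16, #17.
So alternate 1 is #16.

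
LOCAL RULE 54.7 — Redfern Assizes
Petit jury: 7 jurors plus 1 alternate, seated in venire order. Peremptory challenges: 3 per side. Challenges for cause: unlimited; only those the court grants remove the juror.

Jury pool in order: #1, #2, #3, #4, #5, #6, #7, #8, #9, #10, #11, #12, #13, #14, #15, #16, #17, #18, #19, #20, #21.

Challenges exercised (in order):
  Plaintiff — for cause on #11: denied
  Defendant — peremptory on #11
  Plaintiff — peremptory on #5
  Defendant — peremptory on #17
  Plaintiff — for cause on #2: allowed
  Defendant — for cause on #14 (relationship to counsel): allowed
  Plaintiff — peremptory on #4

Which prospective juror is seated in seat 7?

Removed: #2, #4, #5, #11, #14, #17.
Seating in order: seats 1–7 → #1, #3, #6, #7, #8, #9, #10; alternates → #12.
So seat 7 is #10.

10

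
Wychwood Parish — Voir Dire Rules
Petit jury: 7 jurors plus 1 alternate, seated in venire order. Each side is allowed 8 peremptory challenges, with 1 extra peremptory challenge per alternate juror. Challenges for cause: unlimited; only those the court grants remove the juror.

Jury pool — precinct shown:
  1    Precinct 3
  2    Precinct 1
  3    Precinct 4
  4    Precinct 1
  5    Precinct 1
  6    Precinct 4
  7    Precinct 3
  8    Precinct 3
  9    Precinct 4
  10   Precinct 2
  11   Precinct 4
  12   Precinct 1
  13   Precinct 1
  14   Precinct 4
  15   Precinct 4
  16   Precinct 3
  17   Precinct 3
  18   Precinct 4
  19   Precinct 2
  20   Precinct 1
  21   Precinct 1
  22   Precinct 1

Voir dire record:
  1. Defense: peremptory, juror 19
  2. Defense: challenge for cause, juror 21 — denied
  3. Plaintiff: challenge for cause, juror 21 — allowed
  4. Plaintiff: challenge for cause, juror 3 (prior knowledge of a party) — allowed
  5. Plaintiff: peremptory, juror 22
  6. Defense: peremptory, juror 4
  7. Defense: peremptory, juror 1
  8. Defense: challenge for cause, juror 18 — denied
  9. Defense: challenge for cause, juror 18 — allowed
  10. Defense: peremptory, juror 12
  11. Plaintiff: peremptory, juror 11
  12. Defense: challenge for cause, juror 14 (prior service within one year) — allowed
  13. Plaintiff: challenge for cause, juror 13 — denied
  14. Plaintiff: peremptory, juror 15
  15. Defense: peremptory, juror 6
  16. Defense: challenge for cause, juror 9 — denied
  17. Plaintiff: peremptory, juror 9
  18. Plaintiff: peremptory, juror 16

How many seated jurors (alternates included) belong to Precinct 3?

3

Removed: #1, #3, #4, #6, #9, #11, #12, #14, #15, #16, #18, #19, #21, #22.
Seated (8 incl. alternates): #2, #5, #7, #8, #10, #13, #17, #20.
Of those, in Precinct 3: #7, #8, #17 → 3.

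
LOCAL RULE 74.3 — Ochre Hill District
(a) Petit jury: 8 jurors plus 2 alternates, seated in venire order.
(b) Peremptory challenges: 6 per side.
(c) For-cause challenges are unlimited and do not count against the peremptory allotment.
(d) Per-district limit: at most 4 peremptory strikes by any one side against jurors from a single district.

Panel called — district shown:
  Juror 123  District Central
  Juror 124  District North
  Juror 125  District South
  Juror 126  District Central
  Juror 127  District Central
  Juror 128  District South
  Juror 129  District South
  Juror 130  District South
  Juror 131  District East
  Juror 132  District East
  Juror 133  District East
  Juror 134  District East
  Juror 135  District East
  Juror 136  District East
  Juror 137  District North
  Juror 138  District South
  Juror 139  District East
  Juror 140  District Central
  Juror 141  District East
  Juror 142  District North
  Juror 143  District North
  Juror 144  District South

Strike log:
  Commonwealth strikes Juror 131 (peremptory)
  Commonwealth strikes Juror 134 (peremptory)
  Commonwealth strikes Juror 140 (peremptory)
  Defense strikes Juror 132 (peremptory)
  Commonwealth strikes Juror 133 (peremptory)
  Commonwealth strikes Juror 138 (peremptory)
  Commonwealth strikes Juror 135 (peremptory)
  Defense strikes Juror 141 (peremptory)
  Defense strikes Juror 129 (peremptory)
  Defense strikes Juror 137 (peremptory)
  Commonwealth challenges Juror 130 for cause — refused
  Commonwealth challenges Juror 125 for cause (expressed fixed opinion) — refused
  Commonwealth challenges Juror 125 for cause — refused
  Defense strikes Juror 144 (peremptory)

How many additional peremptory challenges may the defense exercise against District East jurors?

1

Defense peremptories so far: #132, #141, #129, #137, #144 — 5 of 6 used, 1 left overall.
Against District East: #132, #141 — 2 used; per-district cap 4 leaves 2.
Binding limit: min(1, 2) = 1.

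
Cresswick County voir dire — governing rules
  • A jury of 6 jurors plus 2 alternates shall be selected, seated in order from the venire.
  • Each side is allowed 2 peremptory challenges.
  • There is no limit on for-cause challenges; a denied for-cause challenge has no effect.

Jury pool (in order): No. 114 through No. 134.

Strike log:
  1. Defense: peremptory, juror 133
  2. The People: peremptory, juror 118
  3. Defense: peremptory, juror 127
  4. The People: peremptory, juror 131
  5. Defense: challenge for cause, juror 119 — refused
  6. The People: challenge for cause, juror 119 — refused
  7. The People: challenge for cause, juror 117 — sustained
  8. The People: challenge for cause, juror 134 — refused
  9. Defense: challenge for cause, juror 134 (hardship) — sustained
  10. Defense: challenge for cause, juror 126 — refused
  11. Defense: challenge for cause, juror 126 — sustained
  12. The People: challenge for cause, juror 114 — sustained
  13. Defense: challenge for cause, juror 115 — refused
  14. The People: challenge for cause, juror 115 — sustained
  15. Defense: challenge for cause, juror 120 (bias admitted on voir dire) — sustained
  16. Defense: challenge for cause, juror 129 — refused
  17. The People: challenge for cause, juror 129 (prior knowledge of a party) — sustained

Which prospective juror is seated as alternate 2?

Removed: #114, #115, #117, #118, #120, #126, #127, #129, #131, #133, #134. (#119 stays — for-cause denied.)
Seating in order: seats 1–6 → #116, #119, #121, #122, #123, #124; alternates → #125, #128.
So alternate 2 is #128.

128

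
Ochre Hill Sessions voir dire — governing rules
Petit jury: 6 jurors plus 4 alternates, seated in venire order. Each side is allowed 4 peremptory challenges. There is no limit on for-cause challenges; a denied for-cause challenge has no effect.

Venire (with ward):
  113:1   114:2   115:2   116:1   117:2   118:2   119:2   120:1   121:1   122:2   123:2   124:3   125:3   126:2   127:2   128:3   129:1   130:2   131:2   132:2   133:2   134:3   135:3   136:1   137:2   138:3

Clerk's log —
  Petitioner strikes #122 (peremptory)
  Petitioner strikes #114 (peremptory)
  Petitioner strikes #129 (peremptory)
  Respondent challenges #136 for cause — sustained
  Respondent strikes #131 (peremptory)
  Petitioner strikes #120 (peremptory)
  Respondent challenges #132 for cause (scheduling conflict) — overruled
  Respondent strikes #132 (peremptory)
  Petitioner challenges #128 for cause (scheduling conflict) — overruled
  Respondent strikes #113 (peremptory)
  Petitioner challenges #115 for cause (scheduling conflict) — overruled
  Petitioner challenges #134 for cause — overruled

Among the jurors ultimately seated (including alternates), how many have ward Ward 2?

6

Removed: #113, #114, #120, #122, #129, #131, #132, #136.
Seated (10 incl. alternates): #115, #116, #117, #118, #119, #121, #123, #124, #125, #126.
Of those, in Ward 2: #115, #117, #118, #119, #123, #126 → 6.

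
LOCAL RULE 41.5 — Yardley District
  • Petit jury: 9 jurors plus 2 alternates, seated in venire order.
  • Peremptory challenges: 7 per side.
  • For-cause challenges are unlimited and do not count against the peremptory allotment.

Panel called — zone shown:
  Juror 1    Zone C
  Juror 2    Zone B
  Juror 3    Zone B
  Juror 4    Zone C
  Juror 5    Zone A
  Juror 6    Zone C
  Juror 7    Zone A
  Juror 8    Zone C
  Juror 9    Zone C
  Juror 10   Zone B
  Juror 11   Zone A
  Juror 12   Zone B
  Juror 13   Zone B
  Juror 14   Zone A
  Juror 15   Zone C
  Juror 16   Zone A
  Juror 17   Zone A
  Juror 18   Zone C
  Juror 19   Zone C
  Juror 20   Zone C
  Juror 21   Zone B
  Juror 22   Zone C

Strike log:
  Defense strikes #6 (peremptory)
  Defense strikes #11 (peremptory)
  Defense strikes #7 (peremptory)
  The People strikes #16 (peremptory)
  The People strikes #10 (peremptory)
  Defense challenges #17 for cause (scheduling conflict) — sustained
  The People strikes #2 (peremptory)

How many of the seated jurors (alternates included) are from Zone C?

Removed: #2, #6, #7, #10, #11, #16, #17.
Seated (11 incl. alternates): #1, #3, #4, #5, #8, #9, #12, #13, #14, #15, #18.
Of those, in Zone C: #1, #4, #8, #9, #15, #18 → 6.

6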